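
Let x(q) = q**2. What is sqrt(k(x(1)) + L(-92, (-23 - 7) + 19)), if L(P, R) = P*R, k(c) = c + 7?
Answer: 2*sqrt(255) ≈ 31.937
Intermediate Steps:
k(c) = 7 + c
sqrt(k(x(1)) + L(-92, (-23 - 7) + 19)) = sqrt((7 + 1**2) - 92*((-23 - 7) + 19)) = sqrt((7 + 1) - 92*(-30 + 19)) = sqrt(8 - 92*(-11)) = sqrt(8 + 1012) = sqrt(1020) = 2*sqrt(255)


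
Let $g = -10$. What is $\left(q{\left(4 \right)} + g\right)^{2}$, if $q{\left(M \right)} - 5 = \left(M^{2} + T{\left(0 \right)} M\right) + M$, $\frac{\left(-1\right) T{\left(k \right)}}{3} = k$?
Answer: $225$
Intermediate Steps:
$T{\left(k \right)} = - 3 k$
$q{\left(M \right)} = 5 + M + M^{2}$ ($q{\left(M \right)} = 5 + \left(\left(M^{2} + \left(-3\right) 0 M\right) + M\right) = 5 + \left(\left(M^{2} + 0 M\right) + M\right) = 5 + \left(\left(M^{2} + 0\right) + M\right) = 5 + \left(M^{2} + M\right) = 5 + \left(M + M^{2}\right) = 5 + M + M^{2}$)
$\left(q{\left(4 \right)} + g\right)^{2} = \left(\left(5 + 4 + 4^{2}\right) - 10\right)^{2} = \left(\left(5 + 4 + 16\right) - 10\right)^{2} = \left(25 - 10\right)^{2} = 15^{2} = 225$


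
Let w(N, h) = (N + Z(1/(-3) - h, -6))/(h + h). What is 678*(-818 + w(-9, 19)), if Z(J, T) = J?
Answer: -10547081/19 ≈ -5.5511e+5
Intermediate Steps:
w(N, h) = (-⅓ + N - h)/(2*h) (w(N, h) = (N + (1/(-3) - h))/(h + h) = (N + (-⅓ - h))/((2*h)) = (-⅓ + N - h)*(1/(2*h)) = (-⅓ + N - h)/(2*h))
678*(-818 + w(-9, 19)) = 678*(-818 + (⅙)*(-1 - 3*19 + 3*(-9))/19) = 678*(-818 + (⅙)*(1/19)*(-1 - 57 - 27)) = 678*(-818 + (⅙)*(1/19)*(-85)) = 678*(-818 - 85/114) = 678*(-93337/114) = -10547081/19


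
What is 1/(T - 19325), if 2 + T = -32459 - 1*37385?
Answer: -1/89171 ≈ -1.1214e-5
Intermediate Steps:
T = -69846 (T = -2 + (-32459 - 1*37385) = -2 + (-32459 - 37385) = -2 - 69844 = -69846)
1/(T - 19325) = 1/(-69846 - 19325) = 1/(-89171) = -1/89171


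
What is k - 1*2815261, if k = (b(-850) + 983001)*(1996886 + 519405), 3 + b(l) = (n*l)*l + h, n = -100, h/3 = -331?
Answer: -179331017221806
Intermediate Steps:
h = -993 (h = 3*(-331) = -993)
b(l) = -996 - 100*l² (b(l) = -3 + ((-100*l)*l - 993) = -3 + (-100*l² - 993) = -3 + (-993 - 100*l²) = -996 - 100*l²)
k = -179331014406545 (k = ((-996 - 100*(-850)²) + 983001)*(1996886 + 519405) = ((-996 - 100*722500) + 983001)*2516291 = ((-996 - 72250000) + 983001)*2516291 = (-72250996 + 983001)*2516291 = -71267995*2516291 = -179331014406545)
k - 1*2815261 = -179331014406545 - 1*2815261 = -179331014406545 - 2815261 = -179331017221806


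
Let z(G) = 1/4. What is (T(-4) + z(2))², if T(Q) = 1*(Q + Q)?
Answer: 961/16 ≈ 60.063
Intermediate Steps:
T(Q) = 2*Q (T(Q) = 1*(2*Q) = 2*Q)
z(G) = ¼ (z(G) = 1*(¼) = ¼)
(T(-4) + z(2))² = (2*(-4) + ¼)² = (-8 + ¼)² = (-31/4)² = 961/16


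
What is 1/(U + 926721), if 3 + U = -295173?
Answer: 1/631545 ≈ 1.5834e-6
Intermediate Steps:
U = -295176 (U = -3 - 295173 = -295176)
1/(U + 926721) = 1/(-295176 + 926721) = 1/631545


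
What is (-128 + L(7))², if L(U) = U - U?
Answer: 16384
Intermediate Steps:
L(U) = 0
(-128 + L(7))² = (-128 + 0)² = (-128)² = 16384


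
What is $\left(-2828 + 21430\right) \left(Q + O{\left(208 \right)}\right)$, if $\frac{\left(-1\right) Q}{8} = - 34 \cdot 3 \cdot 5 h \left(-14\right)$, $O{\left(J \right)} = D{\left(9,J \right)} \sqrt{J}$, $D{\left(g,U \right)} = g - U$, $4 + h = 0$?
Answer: $4250184960 - 14807192 \sqrt{13} \approx 4.1968 \cdot 10^{9}$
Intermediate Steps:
$h = -4$ ($h = -4 + 0 = -4$)
$O{\left(J \right)} = \sqrt{J} \left(9 - J\right)$ ($O{\left(J \right)} = \left(9 - J\right) \sqrt{J} = \sqrt{J} \left(9 - J\right)$)
$Q = 228480$ ($Q = - 8 - 34 \cdot 3 \cdot 5 \left(-4\right) \left(-14\right) = - 8 - 34 \cdot 15 \left(-4\right) \left(-14\right) = - 8 \left(-34\right) \left(-60\right) \left(-14\right) = - 8 \cdot 2040 \left(-14\right) = \left(-8\right) \left(-28560\right) = 228480$)
$\left(-2828 + 21430\right) \left(Q + O{\left(208 \right)}\right) = \left(-2828 + 21430\right) \left(228480 + \sqrt{208} \left(9 - 208\right)\right) = 18602 \left(228480 + 4 \sqrt{13} \left(9 - 208\right)\right) = 18602 \left(228480 + 4 \sqrt{13} \left(-199\right)\right) = 18602 \left(228480 - 796 \sqrt{13}\right) = 4250184960 - 14807192 \sqrt{13}$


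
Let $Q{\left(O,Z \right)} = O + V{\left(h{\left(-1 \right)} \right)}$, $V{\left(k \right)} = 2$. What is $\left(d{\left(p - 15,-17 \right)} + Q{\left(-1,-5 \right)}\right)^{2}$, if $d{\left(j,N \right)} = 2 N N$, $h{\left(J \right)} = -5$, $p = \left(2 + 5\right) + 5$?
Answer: $335241$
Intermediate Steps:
$p = 12$ ($p = 7 + 5 = 12$)
$d{\left(j,N \right)} = 2 N^{2}$
$Q{\left(O,Z \right)} = 2 + O$ ($Q{\left(O,Z \right)} = O + 2 = 2 + O$)
$\left(d{\left(p - 15,-17 \right)} + Q{\left(-1,-5 \right)}\right)^{2} = \left(2 \left(-17\right)^{2} + \left(2 - 1\right)\right)^{2} = \left(2 \cdot 289 + 1\right)^{2} = \left(578 + 1\right)^{2} = 579^{2} = 335241$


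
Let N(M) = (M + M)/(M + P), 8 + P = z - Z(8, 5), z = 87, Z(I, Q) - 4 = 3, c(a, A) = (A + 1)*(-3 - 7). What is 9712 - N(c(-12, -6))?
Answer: 592382/61 ≈ 9711.2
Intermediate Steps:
c(a, A) = -10 - 10*A (c(a, A) = (1 + A)*(-10) = -10 - 10*A)
Z(I, Q) = 7 (Z(I, Q) = 4 + 3 = 7)
P = 72 (P = -8 + (87 - 1*7) = -8 + (87 - 7) = -8 + 80 = 72)
N(M) = 2*M/(72 + M) (N(M) = (M + M)/(M + 72) = (2*M)/(72 + M) = 2*M/(72 + M))
9712 - N(c(-12, -6)) = 9712 - 2*(-10 - 10*(-6))/(72 + (-10 - 10*(-6))) = 9712 - 2*(-10 + 60)/(72 + (-10 + 60)) = 9712 - 2*50/(72 + 50) = 9712 - 2*50/122 = 9712 - 1*50/61 = 9712 - 50/61 = 592382/61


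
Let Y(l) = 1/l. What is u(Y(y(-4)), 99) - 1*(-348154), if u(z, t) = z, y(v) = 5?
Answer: 1740771/5 ≈ 3.4815e+5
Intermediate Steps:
u(Y(y(-4)), 99) - 1*(-348154) = 1/5 - 1*(-348154) = ⅕ + 348154 = 1740771/5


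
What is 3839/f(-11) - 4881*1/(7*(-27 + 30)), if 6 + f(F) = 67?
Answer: -72374/427 ≈ -169.49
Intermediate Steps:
f(F) = 61 (f(F) = -6 + 67 = 61)
3839/f(-11) - 4881*1/(7*(-27 + 30)) = 3839/61 - 4881*1/(7*(-27 + 30)) = 3839*(1/61) - 4881/(3*7) = 3839/61 - 4881/21 = 3839/61 - 4881*1/21 = 3839/61 - 1627/7 = -72374/427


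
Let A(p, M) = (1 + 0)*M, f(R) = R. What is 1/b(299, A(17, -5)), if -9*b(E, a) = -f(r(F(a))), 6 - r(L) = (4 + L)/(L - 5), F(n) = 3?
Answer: 18/19 ≈ 0.94737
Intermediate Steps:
r(L) = 6 - (4 + L)/(-5 + L) (r(L) = 6 - (4 + L)/(L - 5) = 6 - (4 + L)/(-5 + L))
A(p, M) = M (A(p, M) = 1*M = M)
b(E, a) = 19/18 (b(E, a) = -(-1)*(-34 + 5*3)/(-5 + 3)/9 = -(-1)*(-34 + 15)/(-2)/9 = -(-1)*(-1/2*(-19))/9 = -(-1)*19/(9*2) = -1/9*(-19/2) = 19/18)
1/b(299, A(17, -5)) = 1/(19/18) = 18/19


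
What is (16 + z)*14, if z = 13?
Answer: 406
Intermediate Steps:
(16 + z)*14 = (16 + 13)*14 = 29*14 = 406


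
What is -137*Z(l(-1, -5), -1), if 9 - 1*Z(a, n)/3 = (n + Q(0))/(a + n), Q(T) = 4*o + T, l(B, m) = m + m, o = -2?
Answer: -36990/11 ≈ -3362.7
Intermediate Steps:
l(B, m) = 2*m
Q(T) = -8 + T (Q(T) = 4*(-2) + T = -8 + T)
Z(a, n) = 27 - 3*(-8 + n)/(a + n) (Z(a, n) = 27 - 3*(n + (-8 + 0))/(a + n) = 27 - 3*(n - 8)/(a + n) = 27 - 3*(-8 + n)/(a + n))
-137*Z(l(-1, -5), -1) = -411*(8 + 8*(-1) + 9*(2*(-5)))/(2*(-5) - 1) = -411*(8 - 8 + 9*(-10))/(-10 - 1) = -411*(8 - 8 - 90)/(-11) = -411*(-1)*(-90)/11 = -137*270/11 = -36990/11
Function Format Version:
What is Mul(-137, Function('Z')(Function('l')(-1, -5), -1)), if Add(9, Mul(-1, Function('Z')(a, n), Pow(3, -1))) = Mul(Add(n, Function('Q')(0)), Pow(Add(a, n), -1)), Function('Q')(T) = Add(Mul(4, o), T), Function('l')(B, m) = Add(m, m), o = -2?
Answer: Rational(-36990, 11) ≈ -3362.7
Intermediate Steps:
Function('l')(B, m) = Mul(2, m)
Function('Q')(T) = Add(-8, T) (Function('Q')(T) = Add(Mul(4, -2), T) = Add(-8, T))
Function('Z')(a, n) = Add(27, Mul(-3, Pow(Add(a, n), -1), Add(-8, n))) (Function('Z')(a, n) = Add(27, Mul(-3, Mul(Add(n, Add(-8, 0)), Pow(Add(a, n), -1)))) = Add(27, Mul(-3, Mul(Add(n, -8), Pow(Add(a, n), -1)))) = Add(27, Mul(-3, Mul(Add(-8, n), Pow(Add(a, n), -1)))) = Add(27, Mul(-3, Mul(Pow(Add(a, n), -1), Add(-8, n)))) = Add(27, Mul(-3, Pow(Add(a, n), -1), Add(-8, n))))
Mul(-137, Function('Z')(Function('l')(-1, -5), -1)) = Mul(-137, Mul(3, Pow(Add(Mul(2, -5), -1), -1), Add(8, Mul(8, -1), Mul(9, Mul(2, -5))))) = Mul(-137, Mul(3, Pow(Add(-10, -1), -1), Add(8, -8, Mul(9, -10)))) = Mul(-137, Mul(3, Pow(-11, -1), Add(8, -8, -90))) = Mul(-137, Mul(3, Rational(-1, 11), -90)) = Mul(-137, Rational(270, 11)) = Rational(-36990, 11)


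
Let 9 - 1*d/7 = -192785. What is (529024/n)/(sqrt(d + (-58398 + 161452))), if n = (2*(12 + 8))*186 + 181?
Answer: 264512*sqrt(363153)/2767589013 ≈ 0.057595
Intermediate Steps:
d = 1349558 (d = 63 - 7*(-192785) = 63 + 1349495 = 1349558)
n = 7621 (n = (2*20)*186 + 181 = 40*186 + 181 = 7440 + 181 = 7621)
(529024/n)/(sqrt(d + (-58398 + 161452))) = (529024/7621)/(sqrt(1349558 + (-58398 + 161452))) = (529024*(1/7621))/(sqrt(1349558 + 103054)) = 529024/(7621*(sqrt(1452612))) = 529024/(7621*((2*sqrt(363153)))) = 529024*(sqrt(363153)/726306)/7621 = 264512*sqrt(363153)/2767589013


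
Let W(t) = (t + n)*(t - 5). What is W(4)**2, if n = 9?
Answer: 169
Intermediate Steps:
W(t) = (-5 + t)*(9 + t) (W(t) = (t + 9)*(t - 5) = (9 + t)*(-5 + t) = (-5 + t)*(9 + t))
W(4)**2 = (-45 + 4**2 + 4*4)**2 = (-45 + 16 + 16)**2 = (-13)**2 = 169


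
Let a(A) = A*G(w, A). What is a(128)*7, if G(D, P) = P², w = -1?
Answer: 14680064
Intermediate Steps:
a(A) = A³ (a(A) = A*A² = A³)
a(128)*7 = 128³*7 = 2097152*7 = 14680064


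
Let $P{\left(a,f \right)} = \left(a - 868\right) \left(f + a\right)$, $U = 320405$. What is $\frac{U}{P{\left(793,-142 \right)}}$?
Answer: $- \frac{64081}{9765} \approx -6.5623$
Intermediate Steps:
$P{\left(a,f \right)} = \left(-868 + a\right) \left(a + f\right)$
$\frac{U}{P{\left(793,-142 \right)}} = \frac{320405}{793^{2} - 688324 - -123256 + 793 \left(-142\right)} = \frac{320405}{628849 - 688324 + 123256 - 112606} = \frac{320405}{-48825} = 320405 \left(- \frac{1}{48825}\right) = - \frac{64081}{9765}$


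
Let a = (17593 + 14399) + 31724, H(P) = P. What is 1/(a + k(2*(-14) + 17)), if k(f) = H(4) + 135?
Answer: 1/63855 ≈ 1.5660e-5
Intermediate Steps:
k(f) = 139 (k(f) = 4 + 135 = 139)
a = 63716 (a = 31992 + 31724 = 63716)
1/(a + k(2*(-14) + 17)) = 1/(63716 + 139) = 1/63855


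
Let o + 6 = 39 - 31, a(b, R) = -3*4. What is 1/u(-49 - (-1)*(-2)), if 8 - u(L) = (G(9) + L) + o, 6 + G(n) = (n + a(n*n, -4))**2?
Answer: 1/54 ≈ 0.018519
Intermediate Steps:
a(b, R) = -12
o = 2 (o = -6 + (39 - 31) = -6 + 8 = 2)
G(n) = -6 + (-12 + n)**2 (G(n) = -6 + (n - 12)**2 = -6 + (-12 + n)**2)
u(L) = 3 - L (u(L) = 8 - (((-6 + (-12 + 9)**2) + L) + 2) = 8 - (((-6 + (-3)**2) + L) + 2) = 8 - (((-6 + 9) + L) + 2) = 8 - ((3 + L) + 2) = 8 - (5 + L) = 8 + (-5 - L) = 3 - L)
1/u(-49 - (-1)*(-2)) = 1/(3 - (-49 - (-1)*(-2))) = 1/(3 - (-49 - 1*2)) = 1/(3 - (-49 - 2)) = 1/(3 - 1*(-51)) = 1/(3 + 51) = 1/54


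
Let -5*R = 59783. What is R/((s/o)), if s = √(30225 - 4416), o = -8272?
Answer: 494524976*√25809/129045 ≈ 6.1565e+5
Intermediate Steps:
R = -59783/5 (R = -⅕*59783 = -59783/5 ≈ -11957.)
s = √25809 ≈ 160.65
R/((s/o)) = -59783*(-8272*√25809/25809)/5 = -(-494524976)*√25809/129045 = 494524976*√25809/129045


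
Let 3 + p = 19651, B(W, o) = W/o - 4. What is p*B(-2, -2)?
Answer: -58944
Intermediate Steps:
B(W, o) = -4 + W/o
p = 19648 (p = -3 + 19651 = 19648)
p*B(-2, -2) = 19648*(-4 - 2/(-2)) = 19648*(-4 - 2*(-½)) = 19648*(-4 + 1) = 19648*(-3) = -58944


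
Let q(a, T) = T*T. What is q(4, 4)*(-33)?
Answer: -528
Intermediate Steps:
q(a, T) = T²
q(4, 4)*(-33) = 4²*(-33) = 16*(-33) = -528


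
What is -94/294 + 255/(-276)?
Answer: -16819/13524 ≈ -1.2436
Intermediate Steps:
-94/294 + 255/(-276) = -94*1/294 + 255*(-1/276) = -47/147 - 85/92 = -16819/13524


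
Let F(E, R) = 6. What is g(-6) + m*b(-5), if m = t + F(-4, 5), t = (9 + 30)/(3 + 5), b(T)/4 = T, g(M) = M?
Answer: -447/2 ≈ -223.50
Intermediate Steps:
b(T) = 4*T
t = 39/8 ≈ 4.8750
m = 87/8 (m = 39/8 + 6 = 87/8 ≈ 10.875)
g(-6) + m*b(-5) = -6 + 87*(4*(-5))/8 = -6 + (87/8)*(-20) = -6 - 435/2 = -447/2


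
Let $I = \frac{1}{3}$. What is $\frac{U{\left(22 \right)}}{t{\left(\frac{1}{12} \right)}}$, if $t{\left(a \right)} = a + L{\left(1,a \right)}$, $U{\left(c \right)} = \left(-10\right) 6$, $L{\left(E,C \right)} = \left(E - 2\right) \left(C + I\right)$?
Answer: $180$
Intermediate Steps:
$I = \frac{1}{3} \approx 0.33333$
$L{\left(E,C \right)} = \left(-2 + E\right) \left(\frac{1}{3} + C\right)$ ($L{\left(E,C \right)} = \left(E - 2\right) \left(C + \frac{1}{3}\right) = \left(-2 + E\right) \left(\frac{1}{3} + C\right)$)
$U{\left(c \right)} = -60$
$t{\left(a \right)} = - \frac{1}{3}$ ($t{\left(a \right)} = a + \left(- \frac{2}{3} - 2 a + \frac{1}{3} \cdot 1 + a 1\right) = a + \left(- \frac{2}{3} - 2 a + \frac{1}{3} + a\right) = a - \left(\frac{1}{3} + a\right) = - \frac{1}{3}$)
$\frac{U{\left(22 \right)}}{t{\left(\frac{1}{12} \right)}} = - \frac{60}{- \frac{1}{3}} = \left(-60\right) \left(-3\right) = 180$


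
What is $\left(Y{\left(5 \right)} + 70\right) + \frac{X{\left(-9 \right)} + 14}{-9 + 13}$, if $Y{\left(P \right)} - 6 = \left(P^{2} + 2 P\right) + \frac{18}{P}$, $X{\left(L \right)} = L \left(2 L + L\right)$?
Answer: $\frac{3577}{20} \approx 178.85$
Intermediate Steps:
$X{\left(L \right)} = 3 L^{2}$ ($X{\left(L \right)} = L 3 L = 3 L^{2}$)
$Y{\left(P \right)} = 6 + P^{2} + 2 P + \frac{18}{P}$ ($Y{\left(P \right)} = 6 + \left(\left(P^{2} + 2 P\right) + \frac{18}{P}\right) = 6 + \left(P^{2} + 2 P + \frac{18}{P}\right) = 6 + P^{2} + 2 P + \frac{18}{P}$)
$\left(Y{\left(5 \right)} + 70\right) + \frac{X{\left(-9 \right)} + 14}{-9 + 13} = \left(\left(6 + 5^{2} + 2 \cdot 5 + \frac{18}{5}\right) + 70\right) + \frac{3 \left(-9\right)^{2} + 14}{-9 + 13} = \left(\left(6 + 25 + 10 + 18 \cdot \frac{1}{5}\right) + 70\right) + \frac{3 \cdot 81 + 14}{4} = \left(\left(6 + 25 + 10 + \frac{18}{5}\right) + 70\right) + \left(243 + 14\right) \frac{1}{4} = \left(\frac{223}{5} + 70\right) + 257 \cdot \frac{1}{4} = \frac{573}{5} + \frac{257}{4} = \frac{3577}{20}$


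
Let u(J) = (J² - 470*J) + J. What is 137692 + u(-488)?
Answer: 604708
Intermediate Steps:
u(J) = J² - 469*J
137692 + u(-488) = 137692 - 488*(-469 - 488) = 137692 - 488*(-957) = 137692 + 467016 = 604708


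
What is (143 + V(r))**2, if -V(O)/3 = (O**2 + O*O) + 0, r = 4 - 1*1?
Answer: 7921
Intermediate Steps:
r = 3 (r = 4 - 1 = 3)
V(O) = -6*O**2 (V(O) = -3*((O**2 + O*O) + 0) = -3*((O**2 + O**2) + 0) = -3*(2*O**2 + 0) = -6*O**2)
(143 + V(r))**2 = (143 - 6*3**2)**2 = (143 - 6*9)**2 = (143 - 54)**2 = 89**2 = 7921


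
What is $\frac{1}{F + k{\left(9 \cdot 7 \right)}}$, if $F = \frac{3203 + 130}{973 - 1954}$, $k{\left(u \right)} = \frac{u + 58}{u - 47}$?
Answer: $\frac{5232}{21791} \approx 0.2401$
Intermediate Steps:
$k{\left(u \right)} = \frac{58 + u}{-47 + u}$
$F = - \frac{1111}{327}$ ($F = \frac{3333}{-981} = 3333 \left(- \frac{1}{981}\right) = - \frac{1111}{327} \approx -3.3976$)
$\frac{1}{F + k{\left(9 \cdot 7 \right)}} = \frac{1}{- \frac{1111}{327} + \frac{58 + 9 \cdot 7}{-47 + 9 \cdot 7}} = \frac{1}{- \frac{1111}{327} + \frac{58 + 63}{-47 + 63}} = \frac{1}{- \frac{1111}{327} + \frac{1}{16} \cdot 121} = \frac{1}{- \frac{1111}{327} + \frac{121}{16}} = \frac{1}{\frac{21791}{5232}} = \frac{5232}{21791}$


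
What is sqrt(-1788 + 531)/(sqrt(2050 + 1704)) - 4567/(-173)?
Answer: 4567/173 + I*sqrt(4718778)/3754 ≈ 26.399 + 0.57866*I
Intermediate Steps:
sqrt(-1788 + 531)/(sqrt(2050 + 1704)) - 4567/(-173) = sqrt(-1257)/(sqrt(3754)) - 4567*(-1/173) = (I*sqrt(1257))*(sqrt(3754)/3754) + 4567/173 = I*sqrt(4718778)/3754 + 4567/173 = 4567/173 + I*sqrt(4718778)/3754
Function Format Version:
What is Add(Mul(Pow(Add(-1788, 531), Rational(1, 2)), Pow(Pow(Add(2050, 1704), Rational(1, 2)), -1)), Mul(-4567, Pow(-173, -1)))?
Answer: Add(Rational(4567, 173), Mul(Rational(1, 3754), I, Pow(4718778, Rational(1, 2)))) ≈ Add(26.399, Mul(0.57866, I))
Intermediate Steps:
Add(Mul(Pow(Add(-1788, 531), Rational(1, 2)), Pow(Pow(Add(2050, 1704), Rational(1, 2)), -1)), Mul(-4567, Pow(-173, -1))) = Add(Mul(Pow(-1257, Rational(1, 2)), Pow(Pow(3754, Rational(1, 2)), -1)), Mul(-4567, Rational(-1, 173))) = Add(Mul(Mul(I, Pow(1257, Rational(1, 2))), Mul(Rational(1, 3754), Pow(3754, Rational(1, 2)))), Rational(4567, 173)) = Add(Mul(Rational(1, 3754), I, Pow(4718778, Rational(1, 2))), Rational(4567, 173)) = Add(Rational(4567, 173), Mul(Rational(1, 3754), I, Pow(4718778, Rational(1, 2))))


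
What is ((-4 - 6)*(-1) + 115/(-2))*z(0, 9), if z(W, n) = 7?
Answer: -665/2 ≈ -332.50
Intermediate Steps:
((-4 - 6)*(-1) + 115/(-2))*z(0, 9) = ((-4 - 6)*(-1) + 115/(-2))*7 = (-10*(-1) + 115*(-1/2))*7 = (10 - 115/2)*7 = -95/2*7 = -665/2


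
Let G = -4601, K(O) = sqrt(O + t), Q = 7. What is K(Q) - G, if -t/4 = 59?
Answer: 4601 + I*sqrt(229) ≈ 4601.0 + 15.133*I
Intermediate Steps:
t = -236 (t = -4*59 = -236)
K(O) = sqrt(-236 + O) (K(O) = sqrt(O - 236) = sqrt(-236 + O))
K(Q) - G = sqrt(-236 + 7) - 1*(-4601) = sqrt(-229) + 4601 = I*sqrt(229) + 4601 = 4601 + I*sqrt(229)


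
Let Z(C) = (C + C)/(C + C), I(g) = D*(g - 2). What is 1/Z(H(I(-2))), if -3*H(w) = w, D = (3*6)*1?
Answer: 1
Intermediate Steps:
D = 18 (D = 18*1 = 18)
I(g) = -36 + 18*g (I(g) = 18*(g - 2) = 18*(-2 + g) = -36 + 18*g)
H(w) = -w/3
Z(C) = 1 (Z(C) = (2*C)/((2*C)) = (2*C)*(1/(2*C)) = 1)
1/Z(H(I(-2))) = 1/1 = 1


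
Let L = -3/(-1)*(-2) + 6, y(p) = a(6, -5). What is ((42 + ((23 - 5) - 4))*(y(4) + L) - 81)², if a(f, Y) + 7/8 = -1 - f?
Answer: 272484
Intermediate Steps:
a(f, Y) = -15/8 - f (a(f, Y) = -7/8 + (-1 - f) = -15/8 - f)
y(p) = -63/8 (y(p) = -15/8 - 1*6 = -15/8 - 6 = -63/8)
L = 0 (L = -3*(-1)*(-2) + 6 = 3*(-2) + 6 = -6 + 6 = 0)
((42 + ((23 - 5) - 4))*(y(4) + L) - 81)² = ((42 + ((23 - 5) - 4))*(-63/8 + 0) - 81)² = ((42 + (18 - 4))*(-63/8) - 81)² = ((42 + 14)*(-63/8) - 81)² = (56*(-63/8) - 81)² = (-441 - 81)² = (-522)² = 272484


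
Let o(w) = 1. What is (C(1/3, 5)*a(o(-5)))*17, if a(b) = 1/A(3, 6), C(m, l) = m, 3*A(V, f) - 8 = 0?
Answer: 17/8 ≈ 2.1250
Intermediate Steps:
A(V, f) = 8/3 (A(V, f) = 8/3 + (⅓)*0 = 8/3 + 0 = 8/3)
a(b) = 3/8 (a(b) = 1/(8/3) = 3/8)
(C(1/3, 5)*a(o(-5)))*17 = ((3/8)/3)*17 = ((⅓)*(3/8))*17 = (⅛)*17 = 17/8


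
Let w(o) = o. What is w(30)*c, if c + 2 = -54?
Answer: -1680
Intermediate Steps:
c = -56 (c = -2 - 54 = -56)
w(30)*c = 30*(-56) = -1680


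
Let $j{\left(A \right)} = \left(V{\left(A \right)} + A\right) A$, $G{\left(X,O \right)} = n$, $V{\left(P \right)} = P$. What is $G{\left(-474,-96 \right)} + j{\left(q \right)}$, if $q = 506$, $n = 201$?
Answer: $512273$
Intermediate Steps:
$G{\left(X,O \right)} = 201$
$j{\left(A \right)} = 2 A^{2}$ ($j{\left(A \right)} = \left(A + A\right) A = 2 A A = 2 A^{2}$)
$G{\left(-474,-96 \right)} + j{\left(q \right)} = 201 + 2 \cdot 506^{2} = 201 + 2 \cdot 256036 = 201 + 512072 = 512273$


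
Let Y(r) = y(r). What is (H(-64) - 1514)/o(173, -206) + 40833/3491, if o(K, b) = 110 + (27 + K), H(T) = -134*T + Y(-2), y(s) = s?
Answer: 3730469/108221 ≈ 34.471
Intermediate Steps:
Y(r) = r
H(T) = -2 - 134*T (H(T) = -134*T - 2 = -2 - 134*T)
o(K, b) = 137 + K
(H(-64) - 1514)/o(173, -206) + 40833/3491 = ((-2 - 134*(-64)) - 1514)/(137 + 173) + 40833/3491 = ((-2 + 8576) - 1514)/310 + 40833*(1/3491) = (8574 - 1514)*(1/310) + 40833/3491 = 7060*(1/310) + 40833/3491 = 706/31 + 40833/3491 = 3730469/108221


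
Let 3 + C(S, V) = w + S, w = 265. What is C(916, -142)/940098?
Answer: 589/470049 ≈ 0.0012531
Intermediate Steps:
C(S, V) = 262 + S (C(S, V) = -3 + (265 + S) = 262 + S)
C(916, -142)/940098 = (262 + 916)/940098 = 1178*(1/940098) = 589/470049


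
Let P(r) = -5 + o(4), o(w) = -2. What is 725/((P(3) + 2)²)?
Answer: 29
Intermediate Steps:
P(r) = -7 (P(r) = -5 - 2 = -7)
725/((P(3) + 2)²) = 725/((-7 + 2)²) = 725/((-5)²) = 725/25 = 725*(1/25) = 29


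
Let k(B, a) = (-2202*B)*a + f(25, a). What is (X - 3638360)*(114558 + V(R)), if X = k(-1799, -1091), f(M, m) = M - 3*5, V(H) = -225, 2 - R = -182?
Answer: -494550086100144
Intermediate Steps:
R = 184 (R = 2 - 1*(-182) = 2 + 182 = 184)
f(M, m) = -15 + M (f(M, m) = M - 15 = -15 + M)
k(B, a) = 10 - 2202*B*a (k(B, a) = (-2202*B)*a + (-15 + 25) = -2202*B*a + 10 = 10 - 2202*B*a)
X = -4321885208 (X = 10 - 2202*(-1799)*(-1091) = 10 - 4321885218 = -4321885208)
(X - 3638360)*(114558 + V(R)) = (-4321885208 - 3638360)*(114558 - 225) = -4325523568*114333 = -494550086100144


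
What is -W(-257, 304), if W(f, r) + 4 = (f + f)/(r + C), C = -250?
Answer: 365/27 ≈ 13.519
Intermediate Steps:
W(f, r) = -4 + 2*f/(-250 + r) (W(f, r) = -4 + (f + f)/(r - 250) = -4 + (2*f)/(-250 + r) = -4 + 2*f/(-250 + r))
-W(-257, 304) = -2*(500 - 257 - 2*304)/(-250 + 304) = -2*(500 - 257 - 608)/54 = -2*(-365)/54 = -1*(-365/27) = 365/27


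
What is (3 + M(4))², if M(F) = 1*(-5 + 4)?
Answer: 4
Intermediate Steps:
M(F) = -1 (M(F) = 1*(-1) = -1)
(3 + M(4))² = (3 - 1)² = 2² = 4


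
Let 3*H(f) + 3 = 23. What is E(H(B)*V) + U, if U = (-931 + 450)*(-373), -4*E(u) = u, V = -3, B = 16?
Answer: 179418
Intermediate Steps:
H(f) = 20/3 (H(f) = -1 + (1/3)*23 = -1 + 23/3 = 20/3)
E(u) = -u/4
U = 179413 (U = -481*(-373) = 179413)
E(H(B)*V) + U = -5*(-3)/3 + 179413 = -1/4*(-20) + 179413 = 5 + 179413 = 179418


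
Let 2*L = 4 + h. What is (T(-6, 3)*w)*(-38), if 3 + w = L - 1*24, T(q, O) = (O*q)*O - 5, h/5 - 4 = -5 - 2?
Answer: -72865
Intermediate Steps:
h = -15 (h = 20 + 5*(-5 - 2) = 20 + 5*(-7) = 20 - 35 = -15)
L = -11/2 (L = (4 - 15)/2 = (1/2)*(-11) = -11/2 ≈ -5.5000)
T(q, O) = -5 + q*O**2 (T(q, O) = q*O**2 - 5 = -5 + q*O**2)
w = -65/2 (w = -3 + (-11/2 - 1*24) = -3 + (-11/2 - 24) = -3 - 59/2 = -65/2 ≈ -32.500)
(T(-6, 3)*w)*(-38) = ((-5 - 6*3**2)*(-65/2))*(-38) = ((-5 - 6*9)*(-65/2))*(-38) = ((-5 - 54)*(-65/2))*(-38) = -59*(-65/2)*(-38) = (3835/2)*(-38) = -72865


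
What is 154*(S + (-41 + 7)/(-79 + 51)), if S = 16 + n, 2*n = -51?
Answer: -1276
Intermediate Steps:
n = -51/2 (n = (1/2)*(-51) = -51/2 ≈ -25.500)
S = -19/2 (S = 16 - 51/2 = -19/2 ≈ -9.5000)
154*(S + (-41 + 7)/(-79 + 51)) = 154*(-19/2 + (-41 + 7)/(-79 + 51)) = 154*(-19/2 - 34/(-28)) = 154*(-19/2 - 34*(-1/28)) = 154*(-19/2 + 17/14) = 154*(-58/7) = -1276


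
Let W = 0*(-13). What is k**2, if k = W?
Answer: 0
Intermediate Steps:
W = 0
k = 0
k**2 = 0**2 = 0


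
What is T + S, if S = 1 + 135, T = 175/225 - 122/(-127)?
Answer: 157435/1143 ≈ 137.74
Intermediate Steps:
T = 1987/1143 (T = 175*(1/225) - 122*(-1/127) = 7/9 + 122/127 = 1987/1143 ≈ 1.7384)
S = 136
T + S = 1987/1143 + 136 = 157435/1143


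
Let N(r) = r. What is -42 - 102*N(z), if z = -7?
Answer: 672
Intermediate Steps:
-42 - 102*N(z) = -42 - 102*(-7) = -42 + 714 = 672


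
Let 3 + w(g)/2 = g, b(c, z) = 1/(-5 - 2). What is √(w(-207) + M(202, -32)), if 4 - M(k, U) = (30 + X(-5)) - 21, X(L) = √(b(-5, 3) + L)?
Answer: √(-20825 - 42*I*√7)/7 ≈ 0.055002 - 20.616*I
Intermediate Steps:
b(c, z) = -⅐ (b(c, z) = 1/(-7) = -⅐)
w(g) = -6 + 2*g
X(L) = √(-⅐ + L)
M(k, U) = -5 - 6*I*√7/7 (M(k, U) = 4 - ((30 + √(-7 + 49*(-5))/7) - 21) = 4 - ((30 + √(-7 - 245)/7) - 21) = 4 - ((30 + √(-252)/7) - 21) = 4 - ((30 + (6*I*√7)/7) - 21) = 4 - ((30 + 6*I*√7/7) - 21) = 4 - (9 + 6*I*√7/7) = 4 + (-9 - 6*I*√7/7) = -5 - 6*I*√7/7)
√(w(-207) + M(202, -32)) = √((-6 + 2*(-207)) + (-5 - 6*I*√7/7)) = √((-6 - 414) + (-5 - 6*I*√7/7)) = √(-420 + (-5 - 6*I*√7/7)) = √(-425 - 6*I*√7/7)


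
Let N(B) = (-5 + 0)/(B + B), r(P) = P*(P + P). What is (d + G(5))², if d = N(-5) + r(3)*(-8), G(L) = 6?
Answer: 75625/4 ≈ 18906.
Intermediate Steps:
r(P) = 2*P² (r(P) = P*(2*P) = 2*P²)
N(B) = -5/(2*B) (N(B) = -5*1/(2*B) = -5/(2*B))
d = -287/2 (d = -5/2/(-5) + (2*3²)*(-8) = -5/2*(-⅕) + (2*9)*(-8) = ½ + 18*(-8) = ½ - 144 = -287/2 ≈ -143.50)
(d + G(5))² = (-287/2 + 6)² = (-275/2)² = 75625/4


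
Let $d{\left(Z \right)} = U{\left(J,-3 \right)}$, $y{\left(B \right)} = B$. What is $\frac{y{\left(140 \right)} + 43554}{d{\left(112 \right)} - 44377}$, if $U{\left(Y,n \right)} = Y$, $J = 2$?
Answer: $- \frac{43694}{44375} \approx -0.98465$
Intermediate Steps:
$d{\left(Z \right)} = 2$
$\frac{y{\left(140 \right)} + 43554}{d{\left(112 \right)} - 44377} = \frac{140 + 43554}{2 - 44377} = \frac{43694}{-44375} = 43694 \left(- \frac{1}{44375}\right) = - \frac{43694}{44375}$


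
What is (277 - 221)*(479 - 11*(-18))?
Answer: 37912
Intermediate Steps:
(277 - 221)*(479 - 11*(-18)) = 56*(479 + 198) = 56*677 = 37912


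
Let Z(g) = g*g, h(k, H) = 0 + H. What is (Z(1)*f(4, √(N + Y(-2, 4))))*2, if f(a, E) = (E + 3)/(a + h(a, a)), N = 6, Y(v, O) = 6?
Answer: ¾ + √3/2 ≈ 1.6160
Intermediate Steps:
h(k, H) = H
f(a, E) = (3 + E)/(2*a) (f(a, E) = (E + 3)/(a + a) = (3 + E)/((2*a)) = (3 + E)*(1/(2*a)) = (3 + E)/(2*a))
Z(g) = g²
(Z(1)*f(4, √(N + Y(-2, 4))))*2 = (1²*((½)*(3 + √(6 + 6))/4))*2 = (1*((½)*(¼)*(3 + √12)))*2 = (1*((½)*(¼)*(3 + 2*√3)))*2 = (1*(3/8 + √3/4))*2 = (3/8 + √3/4)*2 = ¾ + √3/2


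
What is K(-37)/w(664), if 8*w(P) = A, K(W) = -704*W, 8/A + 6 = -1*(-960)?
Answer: 24849792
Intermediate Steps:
A = 4/477 (A = 8/(-6 - 1*(-960)) = 8/(-6 + 960) = 8/954 = 8*(1/954) = 4/477 ≈ 0.0083857)
w(P) = 1/954 (w(P) = (⅛)*(4/477) = 1/954)
K(-37)/w(664) = (-704*(-37))/(1/954) = 26048*954 = 24849792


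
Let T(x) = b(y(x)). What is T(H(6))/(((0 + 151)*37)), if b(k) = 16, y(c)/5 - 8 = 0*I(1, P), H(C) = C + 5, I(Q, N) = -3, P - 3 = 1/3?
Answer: 16/5587 ≈ 0.0028638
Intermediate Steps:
P = 10/3 (P = 3 + 1/3 = 10/3 ≈ 3.3333)
H(C) = 5 + C
y(c) = 40 (y(c) = 40 + 5*(0*(-3)) = 40 + 5*0 = 40 + 0 = 40)
T(x) = 16
T(H(6))/(((0 + 151)*37)) = 16/(((0 + 151)*37)) = 16/((151*37)) = 16/5587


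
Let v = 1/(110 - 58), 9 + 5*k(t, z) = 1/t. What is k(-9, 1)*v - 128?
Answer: -149801/1170 ≈ -128.04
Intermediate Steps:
k(t, z) = -9/5 + 1/(5*t)
v = 1/52 ≈ 0.019231
k(-9, 1)*v - 128 = ((1/5)*(1 - 9*(-9))/(-9))*(1/52) - 128 = ((1/5)*(-1/9)*(1 + 81))*(1/52) - 128 = ((1/5)*(-1/9)*82)*(1/52) - 128 = -82/45*1/52 - 128 = -41/1170 - 128 = -149801/1170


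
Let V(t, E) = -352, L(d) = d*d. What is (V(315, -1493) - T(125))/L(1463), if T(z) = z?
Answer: -477/2140369 ≈ -0.00022286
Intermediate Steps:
L(d) = d**2
(V(315, -1493) - T(125))/L(1463) = (-352 - 1*125)/(1463**2) = (-352 - 125)/2140369 = -477*1/2140369 = -477/2140369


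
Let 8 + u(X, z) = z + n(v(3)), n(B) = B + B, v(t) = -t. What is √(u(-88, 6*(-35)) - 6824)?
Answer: 2*I*√1762 ≈ 83.952*I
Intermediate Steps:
n(B) = 2*B
u(X, z) = -14 + z (u(X, z) = -8 + (z + 2*(-1*3)) = -8 + (z + 2*(-3)) = -8 + (z - 6) = -8 + (-6 + z) = -14 + z)
√(u(-88, 6*(-35)) - 6824) = √((-14 + 6*(-35)) - 6824) = √((-14 - 210) - 6824) = √(-224 - 6824) = √(-7048) = 2*I*√1762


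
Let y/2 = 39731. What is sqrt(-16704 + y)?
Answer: sqrt(62758) ≈ 250.52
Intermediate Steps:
y = 79462 (y = 2*39731 = 79462)
sqrt(-16704 + y) = sqrt(-16704 + 79462) = sqrt(62758)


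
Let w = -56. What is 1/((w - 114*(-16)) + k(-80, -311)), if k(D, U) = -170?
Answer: 1/1598 ≈ 0.00062578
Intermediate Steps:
1/((w - 114*(-16)) + k(-80, -311)) = 1/((-56 - 114*(-16)) - 170) = 1/((-56 + 1824) - 170) = 1/(1768 - 170) = 1/1598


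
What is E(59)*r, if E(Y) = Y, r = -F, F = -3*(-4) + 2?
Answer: -826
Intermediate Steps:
F = 14 (F = 12 + 2 = 14)
r = -14 (r = -1*14 = -14)
E(59)*r = 59*(-14) = -826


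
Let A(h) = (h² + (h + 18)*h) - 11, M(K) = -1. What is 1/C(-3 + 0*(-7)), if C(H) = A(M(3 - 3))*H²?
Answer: -1/243 ≈ -0.0041152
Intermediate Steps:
A(h) = -11 + h² + h*(18 + h) (A(h) = (h² + (18 + h)*h) - 11 = (h² + h*(18 + h)) - 11 = -11 + h² + h*(18 + h))
C(H) = -27*H² (C(H) = (-11 + 2*(-1)² + 18*(-1))*H² = (-11 + 2*1 - 18)*H² = (-11 + 2 - 18)*H² = -27*H²)
1/C(-3 + 0*(-7)) = 1/(-27*(-3 + 0*(-7))²) = 1/(-27*(-3 + 0)²) = 1/(-27*(-3)²) = 1/(-27*9) = 1/(-243) = -1/243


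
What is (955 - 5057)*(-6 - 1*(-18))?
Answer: -49224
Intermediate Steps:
(955 - 5057)*(-6 - 1*(-18)) = -4102*(-6 + 18) = -4102*12 = -49224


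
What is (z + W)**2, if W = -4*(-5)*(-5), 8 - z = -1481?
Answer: 1929321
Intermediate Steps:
z = 1489 (z = 8 - 1*(-1481) = 8 + 1481 = 1489)
W = -100 (W = 20*(-5) = -100)
(z + W)**2 = (1489 - 100)**2 = 1389**2 = 1929321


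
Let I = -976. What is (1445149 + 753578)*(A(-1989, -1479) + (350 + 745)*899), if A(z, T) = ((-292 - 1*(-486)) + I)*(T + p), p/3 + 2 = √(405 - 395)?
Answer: 4717753555725 - 5158213542*√10 ≈ 4.7014e+12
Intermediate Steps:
p = -6 + 3*√10 (p = -6 + 3*√(405 - 395) = -6 + 3*√10 ≈ 3.4868)
A(z, T) = 4692 - 2346*√10 - 782*T (A(z, T) = ((-292 - 1*(-486)) - 976)*(T + (-6 + 3*√10)) = ((-292 + 486) - 976)*(-6 + T + 3*√10) = (194 - 976)*(-6 + T + 3*√10) = -782*(-6 + T + 3*√10) = 4692 - 2346*√10 - 782*T)
(1445149 + 753578)*(A(-1989, -1479) + (350 + 745)*899) = (1445149 + 753578)*((4692 - 2346*√10 - 782*(-1479)) + (350 + 745)*899) = 2198727*((4692 - 2346*√10 + 1156578) + 1095*899) = 2198727*((1161270 - 2346*√10) + 984405) = 2198727*(2145675 - 2346*√10) = 4717753555725 - 5158213542*√10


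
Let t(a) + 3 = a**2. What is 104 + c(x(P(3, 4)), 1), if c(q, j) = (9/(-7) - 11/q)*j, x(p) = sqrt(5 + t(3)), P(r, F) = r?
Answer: 719/7 - sqrt(11) ≈ 99.398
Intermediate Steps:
t(a) = -3 + a**2
x(p) = sqrt(11) (x(p) = sqrt(5 + (-3 + 3**2)) = sqrt(5 + (-3 + 9)) = sqrt(5 + 6) = sqrt(11))
c(q, j) = j*(-9/7 - 11/q) (c(q, j) = (9*(-1/7) - 11/q)*j = (-9/7 - 11/q)*j = j*(-9/7 - 11/q))
104 + c(x(P(3, 4)), 1) = 104 - 1/7*1*(77 + 9*sqrt(11))/sqrt(11) = 104 - 1/7*1*sqrt(11)/11*(77 + 9*sqrt(11)) = 104 - sqrt(11)*(77 + 9*sqrt(11))/77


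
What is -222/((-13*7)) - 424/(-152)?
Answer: 9041/1729 ≈ 5.2290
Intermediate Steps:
-222/((-13*7)) - 424/(-152) = -222/(-91) - 424*(-1/152) = -222*(-1/91) + 53/19 = 222/91 + 53/19 = 9041/1729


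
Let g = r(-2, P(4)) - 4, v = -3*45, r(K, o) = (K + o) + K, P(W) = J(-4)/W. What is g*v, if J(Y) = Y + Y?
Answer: 1350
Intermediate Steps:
J(Y) = 2*Y
P(W) = -8/W (P(W) = (2*(-4))/W = -8/W)
r(K, o) = o + 2*K
v = -135
g = -10 (g = (-8/4 + 2*(-2)) - 4 = (-8*¼ - 4) - 4 = (-2 - 4) - 4 = -6 - 4 = -10)
g*v = -10*(-135) = 1350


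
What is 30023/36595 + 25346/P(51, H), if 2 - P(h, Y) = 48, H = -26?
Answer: -20133822/36595 ≈ -550.18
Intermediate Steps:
P(h, Y) = -46 (P(h, Y) = 2 - 1*48 = 2 - 48 = -46)
30023/36595 + 25346/P(51, H) = 30023/36595 + 25346/(-46) = 30023*(1/36595) + 25346*(-1/46) = 30023/36595 - 551 = -20133822/36595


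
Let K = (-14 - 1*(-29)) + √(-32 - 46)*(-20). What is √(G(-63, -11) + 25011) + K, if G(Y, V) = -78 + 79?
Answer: 15 + 26*√37 - 20*I*√78 ≈ 173.15 - 176.64*I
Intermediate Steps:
G(Y, V) = 1
K = 15 - 20*I*√78 (K = (-14 + 29) + √(-78)*(-20) = 15 + (I*√78)*(-20) = 15 - 20*I*√78 ≈ 15.0 - 176.64*I)
√(G(-63, -11) + 25011) + K = √(1 + 25011) + (15 - 20*I*√78) = √25012 + (15 - 20*I*√78) = 26*√37 + (15 - 20*I*√78) = 15 + 26*√37 - 20*I*√78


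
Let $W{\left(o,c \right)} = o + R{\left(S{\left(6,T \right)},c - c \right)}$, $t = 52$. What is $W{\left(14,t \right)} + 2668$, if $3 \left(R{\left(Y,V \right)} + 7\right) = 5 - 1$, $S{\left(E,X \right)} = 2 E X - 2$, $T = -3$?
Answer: $\frac{8029}{3} \approx 2676.3$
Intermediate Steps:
$S{\left(E,X \right)} = -2 + 2 E X$ ($S{\left(E,X \right)} = 2 E X - 2 = -2 + 2 E X$)
$R{\left(Y,V \right)} = - \frac{17}{3}$ ($R{\left(Y,V \right)} = -7 + \frac{5 - 1}{3} = -7 + \frac{1}{3} \cdot 4 = -7 + \frac{4}{3} = - \frac{17}{3}$)
$W{\left(o,c \right)} = - \frac{17}{3} + o$ ($W{\left(o,c \right)} = o - \frac{17}{3} = - \frac{17}{3} + o$)
$W{\left(14,t \right)} + 2668 = \left(- \frac{17}{3} + 14\right) + 2668 = \frac{25}{3} + 2668 = \frac{8029}{3}$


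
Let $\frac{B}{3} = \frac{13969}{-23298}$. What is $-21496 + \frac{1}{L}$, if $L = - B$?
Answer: $- \frac{300269858}{13969} \approx -21495.0$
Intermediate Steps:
$B = - \frac{13969}{7766}$ ($B = 3 \frac{13969}{-23298} = 3 \cdot 13969 \left(- \frac{1}{23298}\right) = 3 \left(- \frac{13969}{23298}\right) = - \frac{13969}{7766} \approx -1.7987$)
$L = \frac{13969}{7766}$ ($L = \left(-1\right) \left(- \frac{13969}{7766}\right) = \frac{13969}{7766} \approx 1.7987$)
$-21496 + \frac{1}{L} = -21496 + \frac{1}{\frac{13969}{7766}} = -21496 + \frac{7766}{13969} = - \frac{300269858}{13969}$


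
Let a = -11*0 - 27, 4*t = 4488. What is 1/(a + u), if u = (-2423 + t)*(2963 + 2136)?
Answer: -1/6633826 ≈ -1.5074e-7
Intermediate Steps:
t = 1122 (t = (¼)*4488 = 1122)
a = -27 (a = 0 - 27 = -27)
u = -6633799 (u = (-2423 + 1122)*(2963 + 2136) = -1301*5099 = -6633799)
1/(a + u) = 1/(-27 - 6633799) = 1/(-6633826) = -1/6633826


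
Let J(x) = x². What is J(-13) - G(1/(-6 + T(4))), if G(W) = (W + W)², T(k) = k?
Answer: 168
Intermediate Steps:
G(W) = 4*W² (G(W) = (2*W)² = 4*W²)
J(-13) - G(1/(-6 + T(4))) = (-13)² - 4*(1/(-6 + 4))² = 169 - 4*(1/(-2))² = 169 - 4*(-½)² = 169 - 4/4 = 169 - 1*1 = 169 - 1 = 168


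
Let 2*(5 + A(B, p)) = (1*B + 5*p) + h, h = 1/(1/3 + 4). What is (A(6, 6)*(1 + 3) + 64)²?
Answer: 2292196/169 ≈ 13563.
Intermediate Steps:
h = 3/13 (h = 1/(⅓ + 4) = 1/(13/3) = 3/13 ≈ 0.23077)
A(B, p) = -127/26 + B/2 + 5*p/2 (A(B, p) = -5 + ((1*B + 5*p) + 3/13)/2 = -5 + ((B + 5*p) + 3/13)/2 = -5 + (3/13 + B + 5*p)/2 = -5 + (3/26 + B/2 + 5*p/2) = -127/26 + B/2 + 5*p/2)
(A(6, 6)*(1 + 3) + 64)² = ((-127/26 + (½)*6 + (5/2)*6)*(1 + 3) + 64)² = ((-127/26 + 3 + 15)*4 + 64)² = ((341/26)*4 + 64)² = (682/13 + 64)² = (1514/13)² = 2292196/169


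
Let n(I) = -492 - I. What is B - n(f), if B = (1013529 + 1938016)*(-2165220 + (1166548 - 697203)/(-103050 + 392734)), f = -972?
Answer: -1851294976479451895/289684 ≈ -6.3907e+12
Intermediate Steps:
B = -1851294976340403575/289684 (B = 2951545*(-2165220 + 469345/289684) = 2951545*(-627229121135/289684) = -1851294976340403575/289684 ≈ -6.3907e+12)
B - n(f) = -1851294976340403575/289684 - (-492 - 1*(-972)) = -1851294976340403575/289684 - (-492 + 972) = -1851294976340403575/289684 - 1*480 = -1851294976340403575/289684 - 480 = -1851294976479451895/289684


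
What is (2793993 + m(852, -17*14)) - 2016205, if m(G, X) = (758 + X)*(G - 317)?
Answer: 1055988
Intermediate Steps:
m(G, X) = (-317 + G)*(758 + X) (m(G, X) = (758 + X)*(-317 + G) = (-317 + G)*(758 + X))
(2793993 + m(852, -17*14)) - 2016205 = (2793993 + (-240286 - (-5389)*14 + 758*852 + 852*(-17*14))) - 2016205 = (2793993 + (-240286 - 317*(-238) + 645816 + 852*(-238))) - 2016205 = (2793993 + (-240286 + 75446 + 645816 - 202776)) - 2016205 = (2793993 + 278200) - 2016205 = 3072193 - 2016205 = 1055988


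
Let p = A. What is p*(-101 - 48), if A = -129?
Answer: 19221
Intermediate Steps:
p = -129
p*(-101 - 48) = -129*(-101 - 48) = -129*(-149) = 19221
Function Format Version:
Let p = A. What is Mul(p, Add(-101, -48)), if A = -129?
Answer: 19221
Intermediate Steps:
p = -129
Mul(p, Add(-101, -48)) = Mul(-129, Add(-101, -48)) = Mul(-129, -149) = 19221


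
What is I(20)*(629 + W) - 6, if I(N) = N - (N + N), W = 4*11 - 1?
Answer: -13446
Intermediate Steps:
W = 43 (W = 44 - 1 = 43)
I(N) = -N (I(N) = N - 2*N = -N)
I(20)*(629 + W) - 6 = (-1*20)*(629 + 43) - 6 = -20*672 - 6 = -13440 - 6 = -13446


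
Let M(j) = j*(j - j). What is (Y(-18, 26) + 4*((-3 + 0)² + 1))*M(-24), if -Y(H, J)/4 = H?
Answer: 0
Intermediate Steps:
Y(H, J) = -4*H
M(j) = 0 (M(j) = j*0 = 0)
(Y(-18, 26) + 4*((-3 + 0)² + 1))*M(-24) = (-4*(-18) + 4*((-3 + 0)² + 1))*0 = (72 + 4*((-3)² + 1))*0 = (72 + 4*(9 + 1))*0 = (72 + 4*10)*0 = (72 + 40)*0 = 112*0 = 0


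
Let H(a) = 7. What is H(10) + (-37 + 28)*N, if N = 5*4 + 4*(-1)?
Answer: -137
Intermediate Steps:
N = 16 (N = 20 - 4 = 16)
H(10) + (-37 + 28)*N = 7 + (-37 + 28)*16 = 7 - 9*16 = 7 - 144 = -137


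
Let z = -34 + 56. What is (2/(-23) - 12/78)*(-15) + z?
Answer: 7658/299 ≈ 25.612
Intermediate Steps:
z = 22
(2/(-23) - 12/78)*(-15) + z = (2/(-23) - 12/78)*(-15) + 22 = (2*(-1/23) - 12*1/78)*(-15) + 22 = (-2/23 - 2/13)*(-15) + 22 = -72/299*(-15) + 22 = 1080/299 + 22 = 7658/299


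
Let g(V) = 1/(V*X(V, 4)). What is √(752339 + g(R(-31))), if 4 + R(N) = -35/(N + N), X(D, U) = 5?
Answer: √853321636245/1065 ≈ 867.38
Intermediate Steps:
R(N) = -4 - 35/(2*N) (R(N) = -4 - 35/(N + N) = -4 - 35*1/(2*N) = -4 - 35/(2*N))
g(V) = 1/(5*V) (g(V) = 1/(V*5) = 1/(5*V))
√(752339 + g(R(-31))) = √(752339 + 1/(5*(-4 - 35/2/(-31)))) = √(752339 + 1/(5*(-4 - 35/2*(-1/31)))) = √(752339 + 1/(5*(-4 + 35/62))) = √(752339 + 1/(5*(-213/62))) = √(752339 + (⅕)*(-62/213)) = √(752339 - 62/1065) = √(801240973/1065) = √853321636245/1065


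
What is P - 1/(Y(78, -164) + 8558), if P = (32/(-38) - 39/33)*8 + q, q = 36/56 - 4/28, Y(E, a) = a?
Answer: -13764166/877173 ≈ -15.692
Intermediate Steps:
q = ½ (q = 36*(1/56) - 4*1/28 = 9/14 - ⅐ = ½ ≈ 0.50000)
P = -6559/418 (P = (32/(-38) - 39/33)*8 + ½ = (32*(-1/38) - 39*1/33)*8 + ½ = (-16/19 - 13/11)*8 + ½ = -423/209*8 + ½ = -3384/209 + ½ = -6559/418 ≈ -15.691)
P - 1/(Y(78, -164) + 8558) = -6559/418 - 1/(-164 + 8558) = -6559/418 - 1/8394 = -13764166/877173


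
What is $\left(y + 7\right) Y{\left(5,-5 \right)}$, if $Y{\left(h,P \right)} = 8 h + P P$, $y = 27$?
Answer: $2210$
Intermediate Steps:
$Y{\left(h,P \right)} = P^{2} + 8 h$ ($Y{\left(h,P \right)} = 8 h + P^{2} = P^{2} + 8 h$)
$\left(y + 7\right) Y{\left(5,-5 \right)} = \left(27 + 7\right) \left(\left(-5\right)^{2} + 8 \cdot 5\right) = 34 \left(25 + 40\right) = 34 \cdot 65 = 2210$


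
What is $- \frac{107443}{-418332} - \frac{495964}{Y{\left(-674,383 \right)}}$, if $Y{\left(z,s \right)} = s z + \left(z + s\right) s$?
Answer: $\frac{247188007633}{154613415540} \approx 1.5987$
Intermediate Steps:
$Y{\left(z,s \right)} = s z + s \left(s + z\right)$ ($Y{\left(z,s \right)} = s z + \left(s + z\right) s = s z + s \left(s + z\right)$)
$- \frac{107443}{-418332} - \frac{495964}{Y{\left(-674,383 \right)}} = - \frac{107443}{-418332} - \frac{495964}{383 \left(383 + 2 \left(-674\right)\right)} = \left(-107443\right) \left(- \frac{1}{418332}\right) - \frac{495964}{383 \left(383 - 1348\right)} = \frac{107443}{418332} - \frac{495964}{383 \left(-965\right)} = \frac{107443}{418332} - \frac{495964}{-369595} = \frac{107443}{418332} - - \frac{495964}{369595} = \frac{107443}{418332} + \frac{495964}{369595} = \frac{247188007633}{154613415540}$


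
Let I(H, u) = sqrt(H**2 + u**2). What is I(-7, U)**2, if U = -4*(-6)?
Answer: 625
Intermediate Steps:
U = 24
I(-7, U)**2 = (sqrt((-7)**2 + 24**2))**2 = (sqrt(49 + 576))**2 = (sqrt(625))**2 = 25**2 = 625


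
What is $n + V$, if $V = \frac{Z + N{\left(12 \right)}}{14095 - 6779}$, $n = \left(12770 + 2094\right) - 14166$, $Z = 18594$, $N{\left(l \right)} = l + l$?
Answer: $\frac{2562593}{3658} \approx 700.54$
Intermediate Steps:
$N{\left(l \right)} = 2 l$
$n = 698$ ($n = 14864 - 14166 = 698$)
$V = \frac{9309}{3658}$ ($V = \frac{18594 + 2 \cdot 12}{14095 - 6779} = \frac{18594 + 24}{7316} = 18618 \cdot \frac{1}{7316} = \frac{9309}{3658} \approx 2.5448$)
$n + V = 698 + \frac{9309}{3658} = \frac{2562593}{3658}$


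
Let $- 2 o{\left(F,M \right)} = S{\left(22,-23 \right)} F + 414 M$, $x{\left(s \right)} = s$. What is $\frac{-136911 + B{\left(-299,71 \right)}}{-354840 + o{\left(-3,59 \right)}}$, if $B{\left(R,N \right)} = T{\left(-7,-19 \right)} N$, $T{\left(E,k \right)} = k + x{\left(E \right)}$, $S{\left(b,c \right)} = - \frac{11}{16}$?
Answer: $\frac{4440224}{11745729} \approx 0.37803$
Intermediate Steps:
$S{\left(b,c \right)} = - \frac{11}{16}$ ($S{\left(b,c \right)} = \left(-11\right) \frac{1}{16} = - \frac{11}{16}$)
$T{\left(E,k \right)} = E + k$ ($T{\left(E,k \right)} = k + E = E + k$)
$o{\left(F,M \right)} = - 207 M + \frac{11 F}{32}$ ($o{\left(F,M \right)} = - \frac{- \frac{11 F}{16} + 414 M}{2} = - \frac{414 M - \frac{11 F}{16}}{2} = - 207 M + \frac{11 F}{32}$)
$B{\left(R,N \right)} = - 26 N$ ($B{\left(R,N \right)} = \left(-7 - 19\right) N = - 26 N$)
$\frac{-136911 + B{\left(-299,71 \right)}}{-354840 + o{\left(-3,59 \right)}} = \frac{-136911 - 1846}{-354840 + \left(\left(-207\right) 59 + \frac{11}{32} \left(-3\right)\right)} = \frac{-136911 - 1846}{-354840 - \frac{390849}{32}} = - \frac{138757}{-354840 - \frac{390849}{32}} = - \frac{138757}{- \frac{11745729}{32}} = \left(-138757\right) \left(- \frac{32}{11745729}\right) = \frac{4440224}{11745729}$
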